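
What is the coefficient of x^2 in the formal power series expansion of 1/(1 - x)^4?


The expansion 1/(1 - x)^r = sum_{k>=0} C(k + r - 1, r - 1) x^k follows from the multiset / negative-binomial theorem (or from repeated differentiation of the geometric series).
For r = 4 and k = 2:
C(5, 3) = 120 / (6 * 2) = 10.

10


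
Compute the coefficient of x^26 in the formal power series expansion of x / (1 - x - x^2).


Let f(x) = sum_{k>=0} a_k x^k. Multiplying f(x) * (1 - x - x^2) = x and matching coefficients gives a_0 = 0, a_1 = 1, and a_k = a_{k-1} + a_{k-2} for k >= 2. These are the Fibonacci numbers F_k.
Iterating from F_0 = 0, F_1 = 1:
F_0=0, F_1=1, F_2=1, F_3=2, F_4=3, F_5=5, F_6=8, F_7=13, F_8=21, F_9=34, ...
F_26 = 121393.

121393


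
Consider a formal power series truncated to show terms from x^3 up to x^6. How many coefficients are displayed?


From x^3 to x^6 inclusive, the count is 6 - 3 + 1 = 4.

4


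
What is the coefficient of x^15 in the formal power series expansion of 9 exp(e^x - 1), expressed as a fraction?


exp(e^x - 1) is the exponential generating function for the Bell numbers Bell_k: exp(e^x - 1) = sum_{k>=0} Bell_k x^k / k!.
So the coefficient of x^15 in 9 exp(e^x - 1) is 9 Bell_15 / 15!.
Computing: Bell_15 = 1382958545 and 15! = 1307674368000, giving
9 * 1382958545/1307674368000 = 276591709/29059430400.

276591709/29059430400


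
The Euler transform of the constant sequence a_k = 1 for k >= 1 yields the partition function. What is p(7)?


The Euler transform converts the sequence a_k = 1 into the number of integer partitions.
Using the recurrence or dynamic programming:
p(7) = 15

15


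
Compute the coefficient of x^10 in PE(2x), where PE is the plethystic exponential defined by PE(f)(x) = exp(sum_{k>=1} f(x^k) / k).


With f(x) = 2x, the exponent is sum_{k>=1} 2 x^k / k = 2 * (-ln(1 - x)). Exponentiating:
PE(2x) = exp(-2 ln(1 - x)) = 1/(1 - x)^2.
By the negative binomial expansion, [x^n] 1/(1 - x)^2 = C(n + 1, 1).
For n = 10: C(11, 1) = 11.

11


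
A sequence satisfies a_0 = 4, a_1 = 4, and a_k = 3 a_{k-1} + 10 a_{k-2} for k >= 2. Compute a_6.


The characteristic equation is t^2 - 3 t - 10 = 0, with roots r_1 = 5 and r_2 = -2 (so c_1 = r_1 + r_2, c_2 = -r_1 r_2 as required).
One can use the closed form a_n = A r_1^n + B r_2^n, but direct iteration is more reliable:
a_0 = 4, a_1 = 4, a_2 = 52, a_3 = 196, a_4 = 1108, a_5 = 5284, a_6 = 26932.
So a_6 = 26932.

26932


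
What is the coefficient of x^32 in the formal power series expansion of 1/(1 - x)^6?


The negative binomial / multiset identity is
1/(1 - x)^r = sum_{k>=0} C(k + r - 1, r - 1) x^k.
Here r = 6 and k = 32, so the coefficient is
C(32 + 5, 5) = C(37, 5)
= 435897

435897


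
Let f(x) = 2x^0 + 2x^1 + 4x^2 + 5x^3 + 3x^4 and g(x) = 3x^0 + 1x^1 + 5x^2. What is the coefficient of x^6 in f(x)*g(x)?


Cauchy product at x^6:
3*5
= 15

15


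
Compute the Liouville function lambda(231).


The Liouville function is lambda(k) = (-1)^Omega(k), where Omega(k) counts the prime factors of k with multiplicity.
Factoring: 231 = 3 * 7 * 11, so Omega(231) = 3.
lambda(231) = (-1)^3 = -1.

-1


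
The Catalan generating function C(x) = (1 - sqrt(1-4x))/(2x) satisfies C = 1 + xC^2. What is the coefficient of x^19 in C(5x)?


Substituting x -> 5x scales the n-th coefficient by 5^n, so [x^19] C(5x) = 5^19 * C_19.
C_19 = C(2*19, 19)/(20) = 35345263800/20 = 1767263190.
So 5^19 * 1767263190 = 19073486328125 * 1767263190 = 33707870292663574218750.

33707870292663574218750


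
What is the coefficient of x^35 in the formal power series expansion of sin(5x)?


The Maclaurin series is sin(t) = sum_{k>=0} (-1)^k t^(2k+1) / (2k+1)!, so substituting t = 5x, only odd powers of x are nonzero, with coefficient of x^(2k+1) equal to (-1)^k 5^(2k+1) / (2k+1)!.
Write 35 = 2*17 + 1, giving the coefficient (-1)^17 * 5^35 / 35! = -2910383045673370361328125/10333147966386144929666651337523200000000 = -7450580596923828125/26452858793948531019946627424059392.

-7450580596923828125/26452858793948531019946627424059392


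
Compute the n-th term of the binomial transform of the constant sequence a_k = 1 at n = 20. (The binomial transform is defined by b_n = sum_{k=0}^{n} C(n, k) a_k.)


With a_k = 1 for all k, b_n = sum_{k=0}^{n} C(n, k) = 2^n by the binomial theorem.
For n = 20: 2^20 = 1048576.

1048576


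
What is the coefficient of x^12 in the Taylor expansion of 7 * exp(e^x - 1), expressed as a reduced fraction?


exp(e^x - 1) = sum_{k>=0} Bell_k x^k / k!, where Bell_k is the k-th Bell number.
So the coefficient of x^12 is 7 * Bell_12 / 12!.
Computing: Bell_12 = 4213597 and 12! = 479001600, giving
7 * 4213597/479001600 = 4213597/68428800.

4213597/68428800


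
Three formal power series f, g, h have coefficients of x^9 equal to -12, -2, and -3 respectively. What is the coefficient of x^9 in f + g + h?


Series addition is componentwise:
-12 + -2 + -3
= -17

-17


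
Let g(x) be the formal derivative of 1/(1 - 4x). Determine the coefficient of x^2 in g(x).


Differentiate termwise: d/dx sum_{k>=0} 4^k x^k = sum_{k>=1} k 4^k x^(k-1) = sum_{j>=0} (j+1) 4^(j+1) x^j.
Equivalently, d/dx [1/(1 - 4x)] = 4/(1 - 4x)^2.
For j = 2: 3 * 4^3 = 3 * 64 = 192.

192


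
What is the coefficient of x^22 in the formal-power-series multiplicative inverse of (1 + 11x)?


The inverse is 1/(1 + 11x). Apply the geometric identity 1/(1 - y) = sum_{k>=0} y^k with y = -11x:
1/(1 + 11x) = sum_{k>=0} (-11)^k x^k.
So the coefficient of x^22 is (-11)^22 = 81402749386839761113321.

81402749386839761113321


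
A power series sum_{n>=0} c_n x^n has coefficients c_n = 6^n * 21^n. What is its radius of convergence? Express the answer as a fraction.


By the root test (Cauchy-Hadamard), the radius is R = 1 / limsup_n |c_n|^(1/n).
Here |c_n|^(1/n) = (6^n * 21^n)^(1/n) = 6 * 21 = 126 for all n.
So R = 1/126 = 1/126.

1/126


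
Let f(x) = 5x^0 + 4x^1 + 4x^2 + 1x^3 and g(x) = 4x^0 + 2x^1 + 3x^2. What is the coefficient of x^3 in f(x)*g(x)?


Cauchy product at x^3:
4*3 + 4*2 + 1*4
= 24

24


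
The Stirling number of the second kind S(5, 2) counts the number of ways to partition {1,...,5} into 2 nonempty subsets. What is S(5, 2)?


Using the explicit formula S(n,k) = (1/k!) sum_{j=0}^{k} (-1)^(k-j) C(k,j) j^n:
S(5, 2) = 15
Equivalently, S(n,k) is n! times the coefficient of x^n in the EGF (e^x - 1)^k / k!.

15


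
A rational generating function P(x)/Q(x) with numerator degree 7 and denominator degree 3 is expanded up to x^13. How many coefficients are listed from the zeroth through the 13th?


Expanding up to x^13 gives the coefficients for x^0, x^1, ..., x^13.
That is 13 + 1 = 14 coefficients in total.

14


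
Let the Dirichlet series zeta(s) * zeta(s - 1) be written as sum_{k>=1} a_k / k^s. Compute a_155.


Convolution gives a_k = sum_{d | k} d * 1 = sum_{d | k} d = sigma(k), the sum of positive divisors of k.
For k = 155, the divisors are 1, 5, 31, 155, so
sigma(155) = 1 + 5 + 31 + 155 = 192.

192


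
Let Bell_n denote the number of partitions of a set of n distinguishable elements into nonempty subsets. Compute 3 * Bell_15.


Bell_15 can be computed from the Bell triangle or from Dobinski's identity Bell_n = (1/e) * sum_{k>=0} k^n / k!.
Computing Bell_15 = 1382958545.
Then 3 * 1382958545 = 4148875635.

4148875635


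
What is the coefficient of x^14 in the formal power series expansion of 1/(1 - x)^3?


The expansion 1/(1 - x)^r = sum_{k>=0} C(k + r - 1, r - 1) x^k follows from the multiset / negative-binomial theorem (or from repeated differentiation of the geometric series).
For r = 3 and k = 14:
C(16, 2) = 20922789888000 / (2 * 87178291200) = 120.

120


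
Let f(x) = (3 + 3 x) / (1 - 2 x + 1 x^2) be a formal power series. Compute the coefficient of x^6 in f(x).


Write f(x) = sum_{k>=0} a_k x^k. Multiplying both sides by 1 - 2 x + 1 x^2 gives
(1 - 2 x + 1 x^2) sum_{k>=0} a_k x^k = 3 + 3 x.
Matching coefficients:
 x^0: a_0 = 3
 x^1: a_1 - 2 a_0 = 3  =>  a_1 = 2*3 + 3 = 9
 x^k (k >= 2): a_k = 2 a_{k-1} - 1 a_{k-2}.
Iterating: a_2 = 15, a_3 = 21, a_4 = 27, a_5 = 33, a_6 = 39.
So the coefficient of x^6 is 39.

39


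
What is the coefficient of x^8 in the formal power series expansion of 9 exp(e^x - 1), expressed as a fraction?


exp(e^x - 1) is the exponential generating function for the Bell numbers Bell_k: exp(e^x - 1) = sum_{k>=0} Bell_k x^k / k!.
So the coefficient of x^8 in 9 exp(e^x - 1) is 9 Bell_8 / 8!.
Computing: Bell_8 = 4140 and 8! = 40320, giving
9 * 4140/40320 = 207/224.

207/224


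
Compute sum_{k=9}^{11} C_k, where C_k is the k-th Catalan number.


C_9 through C_11: 4862, 16796, 58786
Sum = 4862 + 16796 + 58786
= 80444

80444


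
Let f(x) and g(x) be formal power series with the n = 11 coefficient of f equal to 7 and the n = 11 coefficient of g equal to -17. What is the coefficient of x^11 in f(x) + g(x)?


Addition of formal power series is termwise.
The coefficient of x^11 in f + g = 7 + -17
= -10

-10


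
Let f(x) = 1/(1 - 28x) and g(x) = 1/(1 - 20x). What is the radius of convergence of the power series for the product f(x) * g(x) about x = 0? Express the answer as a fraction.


The radius of 1/(1 - 28x) is 1/28 (nearest singularity at x = 1/28), and the radius of 1/(1 - 20x) is 1/20.
The product f(x)*g(x) = 1/((1 - 28x)(1 - 20x)) has singularities at both 1/28 and 1/20, so its radius of convergence is the distance to the nearest one:
min(1/28, 1/20) = 1/28.

1/28


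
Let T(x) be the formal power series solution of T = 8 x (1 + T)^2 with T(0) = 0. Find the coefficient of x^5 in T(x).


Apply the Lagrange inversion formula: if T = 8 x * phi(T) with phi(t) = (1 + t)^2, then [x^n] T = 8^n * (1/n) [t^(n-1)] phi(t)^n = 8^n * (1/n) [t^(n-1)] (1 + t)^(2n) = 8^n * (1/n) C(2n, n-1).
Using the identity C(2n, n-1) = C(2n, n) * n / (n+1), the unscaled factor equals C(2n, n) / (n+1) = C_n, the n-th Catalan number.
For n = 5: C_5 = C(10, 5) / 6 = 252/6 = 42.
With the 8^5 = 32768 factor, the coefficient is 32768 * 42 = 1376256.

1376256


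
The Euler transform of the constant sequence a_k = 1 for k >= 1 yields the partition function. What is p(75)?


The Euler transform converts the sequence a_k = 1 into the number of integer partitions.
Using the recurrence or dynamic programming:
p(75) = 8118264

8118264


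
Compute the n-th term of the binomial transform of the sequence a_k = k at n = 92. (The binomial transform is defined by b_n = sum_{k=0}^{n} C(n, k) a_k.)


With a_k = k, b_n = sum_{k=0}^{n} C(n, k) k. Using k * C(n, k) = n * C(n-1, k-1) gives b_n = n * sum_{k>=1} C(n-1, k-1) = n * 2^(n-1).
For n = 92: 92 * 2^91 = 92 * 2475880078570760549798248448 = 227780967228509970581438857216.

227780967228509970581438857216


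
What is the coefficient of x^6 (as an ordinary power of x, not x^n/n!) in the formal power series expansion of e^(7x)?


The exponential series is e^y = sum_{k>=0} y^k / k!. Substituting y = 7x gives
e^(7x) = sum_{k>=0} 7^k x^k / k!.
So the coefficient of x^n is a^n/n! with a = 7, n = 6:
7^6 / 6! = 117649/720 = 117649/720

117649/720


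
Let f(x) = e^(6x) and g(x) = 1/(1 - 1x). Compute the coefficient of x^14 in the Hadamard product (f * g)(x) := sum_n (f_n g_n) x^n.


Expanding: f_k = 6^k/k! (from e^(6x)) and g_k = 1^k (from 1/(1 - 1x)). So the Hadamard coefficient (f * g)_k = 6^k 1^k / k! = (6)^k / k!.
For k = 14: 6^14/14! = 78364164096/87178291200 = 157464/175175.

157464/175175


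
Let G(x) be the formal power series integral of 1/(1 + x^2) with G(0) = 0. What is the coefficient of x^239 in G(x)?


1/(1 + x^2) = sum_{j>=0} (-1)^j x^(2j). Integrating termwise with G(0) = 0:
G(x) = sum_{j>=0} (-1)^j x^(2j+1) / (2j+1) = arctan(x).
Only odd powers are nonzero. For x^239 write 239 = 2*119 + 1, giving
(-1)^119 / 239 = -1/239 = -1/239.

-1/239


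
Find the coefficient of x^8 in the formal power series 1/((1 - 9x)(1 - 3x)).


By partial fractions or Cauchy convolution:
The coefficient equals sum_{k=0}^{8} 9^k * 3^(8-k).
= 64566801

64566801


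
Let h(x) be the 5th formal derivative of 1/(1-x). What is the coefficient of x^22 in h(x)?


Differentiating 5 times: d^5/dx^5 [1/(1-x)] = 5!/(1-x)^6.
The expansion 1/(1-x)^6 = sum_{k>=0} C(k+5, 5) x^k, so the coefficient of x^n in 5!/(1-x)^6 is 5! * C(n+5, 5).
For n = 22: 120 * C(27, 5) = 120 * 80730 = 9687600

9687600


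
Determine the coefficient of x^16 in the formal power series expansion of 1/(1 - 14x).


The geometric series identity gives 1/(1 - c x) = sum_{k>=0} c^k x^k, so the coefficient of x^k is c^k.
Here c = 14 and k = 16.
Computing: 14^16 = 2177953337809371136

2177953337809371136


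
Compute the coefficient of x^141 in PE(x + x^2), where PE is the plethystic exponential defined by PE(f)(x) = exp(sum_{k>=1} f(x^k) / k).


With f(x) = x + x^2, the exponent is sum_{k>=1} (x^k + x^(2k)) / k = -ln(1 - x) - ln(1 - x^2). Exponentiating:
PE(x + x^2) = 1 / ((1 - x)(1 - x^2)).
This is the generating function for partitions of n into parts of size 1 or 2. The number of 2's can be any j in 0..70, and the rest are 1's, so
[x^141] = floor(141/2) + 1 = 71.

71


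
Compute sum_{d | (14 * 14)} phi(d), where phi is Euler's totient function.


First, 14 * 14 = 196. One classical identity is sum_{d | n} phi(d) = n (each k in [1, n] has a unique gcd with n, and among the k's with gcd(k, n) = n/d there are phi(d) of them). So the sum equals 196. We also verify directly:
Divisors of 196: 1, 2, 4, 7, 14, 28, 49, 98, 196.
phi values: 1, 1, 2, 6, 6, 12, 42, 42, 84.
Sum = 196.

196


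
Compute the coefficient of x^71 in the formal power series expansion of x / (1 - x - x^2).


Let f(x) = sum_{k>=0} a_k x^k. Multiplying f(x) * (1 - x - x^2) = x and matching coefficients gives a_0 = 0, a_1 = 1, and a_k = a_{k-1} + a_{k-2} for k >= 2. These are the Fibonacci numbers F_k.
Iterating from F_0 = 0, F_1 = 1:
F_0=0, F_1=1, F_2=1, F_3=2, F_4=3, F_5=5, F_6=8, F_7=13, F_8=21, F_9=34, ...
F_71 = 308061521170129.

308061521170129


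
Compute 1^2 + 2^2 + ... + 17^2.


This power sum has a closed form given by Faulhaber's formula
sum_{k=1}^{m} k^p = (1 / (p + 1)) * sum_{j=0}^{p} C(p + 1, j) B_j m^(p + 1 - j),
but for small m direct computation is fastest:
1 + 4 + 9 + 16 + 25 + 36 + 49 + 64 + 81 + 100 + 121 + 144 + 169 + 196 + 225 + 256 + 289 = 1785.

1785


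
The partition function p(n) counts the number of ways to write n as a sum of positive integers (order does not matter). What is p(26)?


Using the generating function prod_{k>=1} 1/(1-x^k), we compute p(26).
By dynamic programming over parts 1 through 26:
p(26) = 2436

2436


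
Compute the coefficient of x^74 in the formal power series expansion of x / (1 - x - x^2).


Let f(x) = sum_{k>=0} a_k x^k. Multiplying f(x) * (1 - x - x^2) = x and matching coefficients gives a_0 = 0, a_1 = 1, and a_k = a_{k-1} + a_{k-2} for k >= 2. These are the Fibonacci numbers F_k.
Iterating from F_0 = 0, F_1 = 1:
F_0=0, F_1=1, F_2=1, F_3=2, F_4=3, F_5=5, F_6=8, F_7=13, F_8=21, F_9=34, ...
F_74 = 1304969544928657.

1304969544928657


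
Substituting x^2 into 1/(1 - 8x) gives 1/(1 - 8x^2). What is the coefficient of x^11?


Since 1/(1 - 8x^2) only has even powers of x,
the coefficient of x^11 (odd) is 0.

0


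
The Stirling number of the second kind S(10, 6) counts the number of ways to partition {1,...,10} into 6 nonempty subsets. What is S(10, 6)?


Using the explicit formula S(n,k) = (1/k!) sum_{j=0}^{k} (-1)^(k-j) C(k,j) j^n:
S(10, 6) = 22827
Equivalently, S(n,k) is n! times the coefficient of x^n in the EGF (e^x - 1)^k / k!.

22827


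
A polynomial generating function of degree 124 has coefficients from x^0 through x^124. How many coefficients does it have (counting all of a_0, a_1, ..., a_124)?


A polynomial of degree 124 takes the form a_0 + a_1 x + ... + a_124 x^124.
The number of coefficients is 124 + 1 = 125.

125


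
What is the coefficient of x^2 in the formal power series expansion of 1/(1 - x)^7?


The expansion 1/(1 - x)^r = sum_{k>=0} C(k + r - 1, r - 1) x^k follows from the multiset / negative-binomial theorem (or from repeated differentiation of the geometric series).
For r = 7 and k = 2:
C(8, 6) = 40320 / (720 * 2) = 28.

28


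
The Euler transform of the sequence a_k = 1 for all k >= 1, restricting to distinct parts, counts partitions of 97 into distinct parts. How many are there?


Partitions of 97 into distinct parts can be computed via generating function.
Product (1+x)(1+x^2)(1+x^3)...
The coefficient of x^97 = 345856

345856


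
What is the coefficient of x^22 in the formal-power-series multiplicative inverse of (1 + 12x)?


The inverse is 1/(1 + 12x). Apply the geometric identity 1/(1 - y) = sum_{k>=0} y^k with y = -12x:
1/(1 + 12x) = sum_{k>=0} (-12)^k x^k.
So the coefficient of x^22 is (-12)^22 = 552061438912436417593344.

552061438912436417593344


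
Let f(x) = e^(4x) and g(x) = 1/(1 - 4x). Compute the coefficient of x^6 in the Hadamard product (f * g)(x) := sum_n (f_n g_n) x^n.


Expanding: f_k = 4^k/k! (from e^(4x)) and g_k = 4^k (from 1/(1 - 4x)). So the Hadamard coefficient (f * g)_k = 4^k 4^k / k! = (16)^k / k!.
For k = 6: 16^6/6! = 16777216/720 = 1048576/45.

1048576/45


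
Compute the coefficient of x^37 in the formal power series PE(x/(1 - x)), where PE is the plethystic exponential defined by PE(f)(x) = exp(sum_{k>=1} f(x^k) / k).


For f(x) = x/(1 - x) we have
sum_{k>=1} f(x^k) / k = sum_{k>=1} (1/k) * x^k / (1 - x^k) = sum_{k, m >= 1} x^(k m) / k,
which after exponentiating simplifies to
PE(x/(1 - x)) = prod_{k>=1} 1 / (1 - x^k).
This is the generating function for the partition function p(n), so the coefficient of x^37 is p(37).
Computing p(37) by dynamic programming over parts 1, 2, ..., 37: p(37) = 21637.

21637


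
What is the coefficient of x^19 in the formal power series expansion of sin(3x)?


The Maclaurin series is sin(t) = sum_{k>=0} (-1)^k t^(2k+1) / (2k+1)!, so substituting t = 3x, only odd powers of x are nonzero, with coefficient of x^(2k+1) equal to (-1)^k 3^(2k+1) / (2k+1)!.
Write 19 = 2*9 + 1, giving the coefficient (-1)^9 * 3^19 / 19! = -1162261467/121645100408832000 = -177147/18540634112000.

-177147/18540634112000


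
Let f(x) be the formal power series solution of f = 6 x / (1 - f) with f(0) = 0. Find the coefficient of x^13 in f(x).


Apply Lagrange inversion: f = 6 x * phi(f) with phi(t) = 1/(1 - t), so
[x^n] f = 6^n * (1/n) [t^(n-1)] phi(t)^n = 6^n * (1/n) [t^(n-1)] (1 - t)^(-n) = 6^n * (1/n) C(2n - 2, n - 1) = 6^n * C_{n-1}.
For n = 13: C_12 = C(24, 12) / 13 = 2704156/13 = 208012.
With the 6^13 = 13060694016 factor, the coefficient is 13060694016 * 208012 = 2716781083656192.

2716781083656192


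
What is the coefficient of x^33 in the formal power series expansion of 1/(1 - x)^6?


The negative binomial / multiset identity is
1/(1 - x)^r = sum_{k>=0} C(k + r - 1, r - 1) x^k.
Here r = 6 and k = 33, so the coefficient is
C(33 + 5, 5) = C(38, 5)
= 501942

501942


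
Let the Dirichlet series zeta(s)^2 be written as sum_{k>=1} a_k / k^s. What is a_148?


The Dirichlet convolution of the constant function 1 with itself gives (1 * 1)(k) = sum_{d | k} 1 = d(k), the number of positive divisors of k.
Since zeta(s) = sum_{k>=1} 1/k^s, we have zeta(s)^2 = sum_{k>=1} d(k)/k^s, so a_k = d(k).
For k = 148: the divisors are 1, 2, 4, 37, 74, 148.
Count = 6.

6


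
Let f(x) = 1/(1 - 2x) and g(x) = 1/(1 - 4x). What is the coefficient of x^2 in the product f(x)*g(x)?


The coefficient of x^n in f*g is the Cauchy product: sum_{k=0}^{n} a^k * b^(n-k).
With a=2, b=4, n=2:
sum_{k=0}^{2} 2^k * 4^(2-k)
= 28

28


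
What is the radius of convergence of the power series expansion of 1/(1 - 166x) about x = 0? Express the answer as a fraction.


Expanding 1/(1 - 166x) = sum_{k>=0} 166^k x^k, the series converges when |166x| < 1, i.e., |x| < 1/166.
So the radius of convergence is 1/166 = 1/166.

1/166


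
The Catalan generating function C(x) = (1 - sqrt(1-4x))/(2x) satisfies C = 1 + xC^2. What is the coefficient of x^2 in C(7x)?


Substituting x -> 7x scales the n-th coefficient by 7^n, so [x^2] C(7x) = 7^2 * C_2.
C_2 = C(2*2, 2)/(3) = 6/3 = 2.
So 7^2 * 2 = 49 * 2 = 98.

98


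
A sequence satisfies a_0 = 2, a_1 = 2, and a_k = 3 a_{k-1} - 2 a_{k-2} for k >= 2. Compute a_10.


The characteristic equation is t^2 - 3 t + 2 = 0, with roots r_1 = 2 and r_2 = 1 (so c_1 = r_1 + r_2, c_2 = -r_1 r_2 as required).
One can use the closed form a_n = A r_1^n + B r_2^n, but direct iteration is more reliable:
a_0 = 2, a_1 = 2, a_2 = 2, a_3 = 2, a_4 = 2, a_5 = 2, a_6 = 2, a_7 = 2, a_8 = 2, a_9 = 2, a_10 = 2.
So a_10 = 2.

2


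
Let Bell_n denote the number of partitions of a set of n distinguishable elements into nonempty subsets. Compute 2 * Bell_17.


Bell_17 can be computed from the Bell triangle or from Dobinski's identity Bell_n = (1/e) * sum_{k>=0} k^n / k!.
Computing Bell_17 = 82864869804.
Then 2 * 82864869804 = 165729739608.

165729739608


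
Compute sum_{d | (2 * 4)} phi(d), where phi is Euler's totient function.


First, 2 * 4 = 8. One classical identity is sum_{d | n} phi(d) = n (each k in [1, n] has a unique gcd with n, and among the k's with gcd(k, n) = n/d there are phi(d) of them). So the sum equals 8. We also verify directly:
Divisors of 8: 1, 2, 4, 8.
phi values: 1, 1, 2, 4.
Sum = 8.

8


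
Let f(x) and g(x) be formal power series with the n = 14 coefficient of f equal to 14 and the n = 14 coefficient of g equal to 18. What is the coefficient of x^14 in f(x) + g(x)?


Addition of formal power series is termwise.
The coefficient of x^14 in f + g = 14 + 18
= 32

32


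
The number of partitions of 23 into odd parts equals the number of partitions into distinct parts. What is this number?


Computing partitions of 23 into odd parts (1, 3, 5, ...):
Using the generating function prod_{k>=0} 1/(1-x^(2k+1)),
the count is 104

104


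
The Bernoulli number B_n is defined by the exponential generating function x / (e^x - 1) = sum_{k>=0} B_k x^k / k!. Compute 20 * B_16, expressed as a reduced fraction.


Bernoulli numbers can also be computed recursively via B_0 = 1 and sum_{j=0}^{m} C(m+1, j) B_j = 0 for m >= 1. Odd-index Bernoulli numbers vanish for k >= 3.
Computing B_16 = -3617/510, so 20 * B_16 = 20 * -3617/510 = -7234/51.

-7234/51


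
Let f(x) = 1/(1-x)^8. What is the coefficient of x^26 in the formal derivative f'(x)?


Differentiate: d/dx [ 1/(1-x)^r ] = r / (1-x)^(r+1).
Here r = 8, so f'(x) = 8 / (1-x)^9.
The expansion of 1/(1-x)^(r+1) has coefficient of x^n equal to C(n+r, r).
So the coefficient of x^26 in f'(x) is
8 * C(34, 8) = 8 * 18156204 = 145249632

145249632


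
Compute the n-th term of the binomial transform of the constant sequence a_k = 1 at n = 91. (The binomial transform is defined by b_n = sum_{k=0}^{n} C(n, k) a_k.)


With a_k = 1 for all k, b_n = sum_{k=0}^{n} C(n, k) = 2^n by the binomial theorem.
For n = 91: 2^91 = 2475880078570760549798248448.

2475880078570760549798248448


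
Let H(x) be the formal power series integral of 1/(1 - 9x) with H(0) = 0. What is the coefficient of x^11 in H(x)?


1/(1 - 9x) = sum_{k>=0} 9^k x^k. Integrating termwise with H(0) = 0:
H(x) = sum_{k>=0} 9^k x^(k+1) / (k+1) = sum_{m>=1} 9^(m-1) x^m / m.
For m = 11: 9^10/11 = 3486784401/11 = 3486784401/11.

3486784401/11


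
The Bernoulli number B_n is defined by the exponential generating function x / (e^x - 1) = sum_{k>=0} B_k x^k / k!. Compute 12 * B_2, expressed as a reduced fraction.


Bernoulli numbers can also be computed recursively via B_0 = 1 and sum_{j=0}^{m} C(m+1, j) B_j = 0 for m >= 1. Odd-index Bernoulli numbers vanish for k >= 3.
Computing B_2 = 1/6, so 12 * B_2 = 12 * 1/6 = 2.

2


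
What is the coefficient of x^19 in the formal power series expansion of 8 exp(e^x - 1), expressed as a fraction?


exp(e^x - 1) is the exponential generating function for the Bell numbers Bell_k: exp(e^x - 1) = sum_{k>=0} Bell_k x^k / k!.
So the coefficient of x^19 in 8 exp(e^x - 1) is 8 Bell_19 / 19!.
Computing: Bell_19 = 5832742205057 and 19! = 121645100408832000, giving
8 * 5832742205057/121645100408832000 = 5832742205057/15205637551104000.

5832742205057/15205637551104000


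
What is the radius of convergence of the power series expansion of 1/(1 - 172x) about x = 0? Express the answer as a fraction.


Expanding 1/(1 - 172x) = sum_{k>=0} 172^k x^k, the series converges when |172x| < 1, i.e., |x| < 1/172.
So the radius of convergence is 1/172 = 1/172.

1/172


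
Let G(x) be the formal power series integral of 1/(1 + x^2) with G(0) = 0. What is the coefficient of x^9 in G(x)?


1/(1 + x^2) = sum_{j>=0} (-1)^j x^(2j). Integrating termwise with G(0) = 0:
G(x) = sum_{j>=0} (-1)^j x^(2j+1) / (2j+1) = arctan(x).
Only odd powers are nonzero. For x^9 write 9 = 2*4 + 1, giving
(-1)^4 / 9 = 1/9 = 1/9.

1/9


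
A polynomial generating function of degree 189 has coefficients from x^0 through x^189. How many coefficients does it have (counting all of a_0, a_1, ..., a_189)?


A polynomial of degree 189 takes the form a_0 + a_1 x + ... + a_189 x^189.
The number of coefficients is 189 + 1 = 190.

190


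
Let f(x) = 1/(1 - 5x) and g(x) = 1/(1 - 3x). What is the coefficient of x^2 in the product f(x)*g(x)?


The coefficient of x^n in f*g is the Cauchy product: sum_{k=0}^{n} a^k * b^(n-k).
With a=5, b=3, n=2:
sum_{k=0}^{2} 5^k * 3^(2-k)
= 49

49


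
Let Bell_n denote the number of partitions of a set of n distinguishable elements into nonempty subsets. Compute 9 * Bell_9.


Bell_9 can be computed from the Bell triangle or from Dobinski's identity Bell_n = (1/e) * sum_{k>=0} k^n / k!.
Computing Bell_9 = 21147.
Then 9 * 21147 = 190323.

190323


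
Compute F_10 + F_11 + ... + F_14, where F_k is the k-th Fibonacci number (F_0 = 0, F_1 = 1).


Use the identity sum_{k=0}^{N} F_k = F_{N+2} - 1 (which follows from F_{k+2} - F_{k+1} = F_k). Then
sum_{k=10}^{14} F_k = (F_{16} - 1) - (F_{11} - 1) = F_{16} - F_{11}.
Computing: F_{16} = 987, F_{11} = 89, so
Sum = 987 - 89 = 898.

898


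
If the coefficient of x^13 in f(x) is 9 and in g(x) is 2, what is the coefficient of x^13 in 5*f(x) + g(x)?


Scalar multiplication scales coefficients: 5 * 9 = 45.
Then add the g coefficient: 45 + 2
= 47

47


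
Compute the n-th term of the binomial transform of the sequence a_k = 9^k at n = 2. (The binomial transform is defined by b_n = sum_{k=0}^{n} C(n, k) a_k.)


With a_k = 9^k, b_n = sum_{k=0}^{n} C(n, k) 9^k = (1 + 9)^n by the binomial theorem.
For n = 2: (1 + 9)^2 = 10^2 = 100.

100


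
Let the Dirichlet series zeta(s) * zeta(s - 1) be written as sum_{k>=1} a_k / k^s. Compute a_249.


Convolution gives a_k = sum_{d | k} d * 1 = sum_{d | k} d = sigma(k), the sum of positive divisors of k.
For k = 249, the divisors are 1, 3, 83, 249, so
sigma(249) = 1 + 3 + 83 + 249 = 336.

336


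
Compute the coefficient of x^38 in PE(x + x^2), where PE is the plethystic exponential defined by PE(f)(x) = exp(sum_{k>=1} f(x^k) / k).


With f(x) = x + x^2, the exponent is sum_{k>=1} (x^k + x^(2k)) / k = -ln(1 - x) - ln(1 - x^2). Exponentiating:
PE(x + x^2) = 1 / ((1 - x)(1 - x^2)).
This is the generating function for partitions of n into parts of size 1 or 2. The number of 2's can be any j in 0..19, and the rest are 1's, so
[x^38] = floor(38/2) + 1 = 20.

20


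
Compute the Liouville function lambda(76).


The Liouville function is lambda(k) = (-1)^Omega(k), where Omega(k) counts the prime factors of k with multiplicity.
Factoring: 76 = 2 * 2 * 19, so Omega(76) = 3.
lambda(76) = (-1)^3 = -1.

-1


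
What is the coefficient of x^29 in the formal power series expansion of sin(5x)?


The Maclaurin series is sin(t) = sum_{k>=0} (-1)^k t^(2k+1) / (2k+1)!, so substituting t = 5x, only odd powers of x are nonzero, with coefficient of x^(2k+1) equal to (-1)^k 5^(2k+1) / (2k+1)!.
Write 29 = 2*14 + 1, giving the coefficient (-1)^14 * 5^29 / 29! = 186264514923095703125/8841761993739701954543616000000 = 11920928955078125/565872767599340925090791424.

11920928955078125/565872767599340925090791424


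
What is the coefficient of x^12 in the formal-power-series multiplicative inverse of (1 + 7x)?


The inverse is 1/(1 + 7x). Apply the geometric identity 1/(1 - y) = sum_{k>=0} y^k with y = -7x:
1/(1 + 7x) = sum_{k>=0} (-7)^k x^k.
So the coefficient of x^12 is (-7)^12 = 13841287201.

13841287201


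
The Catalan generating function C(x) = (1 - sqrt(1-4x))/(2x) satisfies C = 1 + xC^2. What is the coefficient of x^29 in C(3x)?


Substituting x -> 3x scales the n-th coefficient by 3^n, so [x^29] C(3x) = 3^29 * C_29.
C_29 = C(2*29, 29)/(30) = 30067266499541040/30 = 1002242216651368.
So 3^29 * 1002242216651368 = 68630377364883 * 1002242216651368 = 68784261539800210144137109944.

68784261539800210144137109944


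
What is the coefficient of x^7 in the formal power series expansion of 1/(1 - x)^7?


The negative binomial / multiset identity is
1/(1 - x)^r = sum_{k>=0} C(k + r - 1, r - 1) x^k.
Here r = 7 and k = 7, so the coefficient is
C(7 + 6, 6) = C(13, 6)
= 1716

1716


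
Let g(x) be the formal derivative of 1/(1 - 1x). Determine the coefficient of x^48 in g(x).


Differentiate termwise: d/dx sum_{k>=0} 1^k x^k = sum_{k>=1} k 1^k x^(k-1) = sum_{j>=0} (j+1) 1^(j+1) x^j.
Equivalently, d/dx [1/(1 - 1x)] = 1/(1 - 1x)^2.
For j = 48: 49 * 1^49 = 49 * 1 = 49.

49


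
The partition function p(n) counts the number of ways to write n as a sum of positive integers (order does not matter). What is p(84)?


Using the generating function prod_{k>=1} 1/(1-x^k), we compute p(84).
By dynamic programming over parts 1 through 84:
p(84) = 26543660

26543660


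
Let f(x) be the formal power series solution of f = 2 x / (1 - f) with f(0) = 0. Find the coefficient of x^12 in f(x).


Apply Lagrange inversion: f = 2 x * phi(f) with phi(t) = 1/(1 - t), so
[x^n] f = 2^n * (1/n) [t^(n-1)] phi(t)^n = 2^n * (1/n) [t^(n-1)] (1 - t)^(-n) = 2^n * (1/n) C(2n - 2, n - 1) = 2^n * C_{n-1}.
For n = 12: C_11 = C(22, 11) / 12 = 705432/12 = 58786.
With the 2^12 = 4096 factor, the coefficient is 4096 * 58786 = 240787456.

240787456


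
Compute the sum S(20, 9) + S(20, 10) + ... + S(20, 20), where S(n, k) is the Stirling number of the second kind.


By definition, S(n, k) counts partitions of an n-set into exactly k nonempty blocks.
Computing row n = 20 for k = 9..20:
S(20, k): 12011282644725, 5917584964655, 1900842429486, 411016633391, 61068660380, 6302524580, 452329200, 22350954, 741285, 15675, 190, 1
Sum = 20308573294522.

20308573294522


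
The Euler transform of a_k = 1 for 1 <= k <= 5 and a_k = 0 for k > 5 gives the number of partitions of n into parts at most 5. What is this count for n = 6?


Partitions of 6 into parts at most 5:
Using generating function (1-x)^(-1)(1-x^2)^(-1)...(1-x^5)^(-1),
the coefficient of x^6 = 10

10


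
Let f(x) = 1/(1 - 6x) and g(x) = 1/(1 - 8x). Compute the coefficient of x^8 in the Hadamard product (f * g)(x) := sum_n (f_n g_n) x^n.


f has coefficients f_k = 6^k and g has coefficients g_k = 8^k, so the Hadamard product has coefficient (f*g)_k = 6^k * 8^k = 48^k.
For k = 8: 48^8 = 28179280429056.

28179280429056


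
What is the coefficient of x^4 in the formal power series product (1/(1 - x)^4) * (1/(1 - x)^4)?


Combine the factors: (1/(1 - x)^4) * (1/(1 - x)^4) = 1/(1 - x)^8.
Then use 1/(1 - x)^r = sum_{k>=0} C(k + r - 1, r - 1) x^k with r = 8 and k = 4:
C(11, 7) = 330.

330


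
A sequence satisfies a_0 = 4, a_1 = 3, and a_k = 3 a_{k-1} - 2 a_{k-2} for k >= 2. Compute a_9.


The characteristic equation is t^2 - 3 t + 2 = 0, with roots r_1 = 2 and r_2 = 1 (so c_1 = r_1 + r_2, c_2 = -r_1 r_2 as required).
One can use the closed form a_n = A r_1^n + B r_2^n, but direct iteration is more reliable:
a_0 = 4, a_1 = 3, a_2 = 1, a_3 = -3, a_4 = -11, a_5 = -27, a_6 = -59, a_7 = -123, a_8 = -251, a_9 = -507.
So a_9 = -507.

-507


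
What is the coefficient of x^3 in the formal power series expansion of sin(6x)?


The Maclaurin series is sin(t) = sum_{k>=0} (-1)^k t^(2k+1) / (2k+1)!, so substituting t = 6x, only odd powers of x are nonzero, with coefficient of x^(2k+1) equal to (-1)^k 6^(2k+1) / (2k+1)!.
Write 3 = 2*1 + 1, giving the coefficient (-1)^1 * 6^3 / 3! = -216/6 = -36.

-36


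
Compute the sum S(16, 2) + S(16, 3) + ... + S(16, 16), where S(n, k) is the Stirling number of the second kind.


By definition, S(n, k) counts partitions of an n-set into exactly k nonempty blocks.
Computing row n = 16 for k = 2..16:
S(16, k): 32767, 7141686, 171798901, 1096190550, 2734926558, 3281882604, 2141764053, 820784250, 193754990, 28936908, 2757118, 165620, 6020, 120, 1
Sum = 10480142146.

10480142146


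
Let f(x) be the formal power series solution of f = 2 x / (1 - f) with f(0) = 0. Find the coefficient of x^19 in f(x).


Apply Lagrange inversion: f = 2 x * phi(f) with phi(t) = 1/(1 - t), so
[x^n] f = 2^n * (1/n) [t^(n-1)] phi(t)^n = 2^n * (1/n) [t^(n-1)] (1 - t)^(-n) = 2^n * (1/n) C(2n - 2, n - 1) = 2^n * C_{n-1}.
For n = 19: C_18 = C(36, 18) / 19 = 9075135300/19 = 477638700.
With the 2^19 = 524288 factor, the coefficient is 524288 * 477638700 = 250420238745600.

250420238745600


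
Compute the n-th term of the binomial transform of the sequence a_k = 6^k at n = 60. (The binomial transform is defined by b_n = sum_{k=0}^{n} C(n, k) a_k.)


With a_k = 6^k, b_n = sum_{k=0}^{n} C(n, k) 6^k = (1 + 6)^n by the binomial theorem.
For n = 60: (1 + 6)^60 = 7^60 = 508021860739623365322188197652216501772434524836001.

508021860739623365322188197652216501772434524836001


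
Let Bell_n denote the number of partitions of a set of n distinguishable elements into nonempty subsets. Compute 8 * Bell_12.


Bell_12 can be computed from the Bell triangle or from Dobinski's identity Bell_n = (1/e) * sum_{k>=0} k^n / k!.
Computing Bell_12 = 4213597.
Then 8 * 4213597 = 33708776.

33708776


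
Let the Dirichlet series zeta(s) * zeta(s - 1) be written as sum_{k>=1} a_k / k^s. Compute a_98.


Convolution gives a_k = sum_{d | k} d * 1 = sum_{d | k} d = sigma(k), the sum of positive divisors of k.
For k = 98, the divisors are 1, 2, 7, 14, 49, 98, so
sigma(98) = 1 + 2 + 7 + 14 + 49 + 98 = 171.

171


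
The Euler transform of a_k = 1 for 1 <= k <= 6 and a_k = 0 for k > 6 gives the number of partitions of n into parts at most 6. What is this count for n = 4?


Partitions of 4 into parts at most 6:
Using generating function (1-x)^(-1)(1-x^2)^(-1)...(1-x^6)^(-1),
the coefficient of x^4 = 5

5


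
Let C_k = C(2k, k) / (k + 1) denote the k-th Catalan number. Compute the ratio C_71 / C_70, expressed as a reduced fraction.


Using C_k = (2k)! / (k! (k+1)!), the ratio C_{k+1}/C_k simplifies to
C_{k+1}/C_k = [(2k+2)! / ((k+1)! (k+2)!)] * [k! (k+1)! / (2k)!]
 = (2k+2)(2k+1) / ((k+1)(k+2)) = 2(2k+1) / (k+2).
For k = 70: 2(2*70 + 1) / (70 + 2) = 282/72 = 47/12.

47/12


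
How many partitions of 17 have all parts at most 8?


Using the generating function (1-x)^(-1)(1-x^2)^(-1)...(1-x^8)^(-1),
the coefficient of x^17 counts these restricted partitions.
Result = 230

230


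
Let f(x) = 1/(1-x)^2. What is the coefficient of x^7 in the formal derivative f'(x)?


Differentiate: d/dx [ 1/(1-x)^r ] = r / (1-x)^(r+1).
Here r = 2, so f'(x) = 2 / (1-x)^3.
The expansion of 1/(1-x)^(r+1) has coefficient of x^n equal to C(n+r, r).
So the coefficient of x^7 in f'(x) is
2 * C(9, 2) = 2 * 36 = 72

72


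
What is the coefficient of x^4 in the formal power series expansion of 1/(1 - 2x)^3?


The general identity 1/(1 - c x)^r = sum_{k>=0} c^k C(k + r - 1, r - 1) x^k follows by substituting y = c x into 1/(1 - y)^r = sum_{k>=0} C(k + r - 1, r - 1) y^k.
For c = 2, r = 3, k = 4:
2^4 * C(6, 2) = 16 * 15 = 240.

240


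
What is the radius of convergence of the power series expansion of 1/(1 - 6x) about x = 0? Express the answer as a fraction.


Expanding 1/(1 - 6x) = sum_{k>=0} 6^k x^k, the series converges when |6x| < 1, i.e., |x| < 1/6.
So the radius of convergence is 1/6 = 1/6.

1/6


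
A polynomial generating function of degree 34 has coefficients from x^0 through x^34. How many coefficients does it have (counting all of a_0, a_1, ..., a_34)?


A polynomial of degree 34 takes the form a_0 + a_1 x + ... + a_34 x^34.
The number of coefficients is 34 + 1 = 35.

35


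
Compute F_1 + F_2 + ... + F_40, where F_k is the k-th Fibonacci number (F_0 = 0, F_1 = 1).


Use the identity sum_{k=0}^{N} F_k = F_{N+2} - 1 (which follows from F_{k+2} - F_{k+1} = F_k). Then
sum_{k=1}^{40} F_k = (F_{42} - 1) - (F_{2} - 1) = F_{42} - F_{2}.
Computing: F_{42} = 267914296, F_{2} = 1, so
Sum = 267914296 - 1 = 267914295.

267914295


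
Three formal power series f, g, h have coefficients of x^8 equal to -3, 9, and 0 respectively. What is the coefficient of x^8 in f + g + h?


Series addition is componentwise:
-3 + 9 + 0
= 6

6


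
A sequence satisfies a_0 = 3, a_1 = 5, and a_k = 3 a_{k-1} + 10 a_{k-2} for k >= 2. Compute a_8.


The characteristic equation is t^2 - 3 t - 10 = 0, with roots r_1 = 5 and r_2 = -2 (so c_1 = r_1 + r_2, c_2 = -r_1 r_2 as required).
One can use the closed form a_n = A r_1^n + B r_2^n, but direct iteration is more reliable:
a_0 = 3, a_1 = 5, a_2 = 45, a_3 = 185, a_4 = 1005, a_5 = 4865, a_6 = 24645, a_7 = 122585, a_8 = 614205.
So a_8 = 614205.

614205


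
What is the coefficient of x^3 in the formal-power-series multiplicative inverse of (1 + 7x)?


The inverse is 1/(1 + 7x). Apply the geometric identity 1/(1 - y) = sum_{k>=0} y^k with y = -7x:
1/(1 + 7x) = sum_{k>=0} (-7)^k x^k.
So the coefficient of x^3 is (-7)^3 = -343.

-343


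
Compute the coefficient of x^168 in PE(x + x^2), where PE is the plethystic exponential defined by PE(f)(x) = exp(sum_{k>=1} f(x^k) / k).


With f(x) = x + x^2, the exponent is sum_{k>=1} (x^k + x^(2k)) / k = -ln(1 - x) - ln(1 - x^2). Exponentiating:
PE(x + x^2) = 1 / ((1 - x)(1 - x^2)).
This is the generating function for partitions of n into parts of size 1 or 2. The number of 2's can be any j in 0..84, and the rest are 1's, so
[x^168] = floor(168/2) + 1 = 85.

85


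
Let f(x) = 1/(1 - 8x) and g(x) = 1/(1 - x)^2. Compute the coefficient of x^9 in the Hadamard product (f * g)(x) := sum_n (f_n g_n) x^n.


f has coefficients f_k = 8^k. For g = 1/(1 - x)^2 the coefficient is g_k = C(k + 1, 1) = k + 1. The Hadamard coefficient is (f * g)_k = 8^k * (k + 1).
For k = 9: 8^9 * 10 = 134217728 * 10 = 1342177280.

1342177280


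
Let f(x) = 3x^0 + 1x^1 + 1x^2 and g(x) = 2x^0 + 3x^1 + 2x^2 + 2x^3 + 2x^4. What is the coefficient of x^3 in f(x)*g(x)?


Cauchy product at x^3:
3*2 + 1*2 + 1*3
= 11

11


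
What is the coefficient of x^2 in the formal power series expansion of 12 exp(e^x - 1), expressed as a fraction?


exp(e^x - 1) is the exponential generating function for the Bell numbers Bell_k: exp(e^x - 1) = sum_{k>=0} Bell_k x^k / k!.
So the coefficient of x^2 in 12 exp(e^x - 1) is 12 Bell_2 / 2!.
Computing: Bell_2 = 2 and 2! = 2, giving
12 * 2/2 = 12.

12


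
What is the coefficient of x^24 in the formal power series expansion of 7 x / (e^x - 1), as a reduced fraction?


The exponential generating function for Bernoulli numbers is
x / (e^x - 1) = sum_{k>=0} B_k x^k / k!.
So the coefficient of x^24 in 7 x / (e^x - 1) is 7 B_24 / 24!.
Computing: B_24 = -236364091/2730, 24! = 620448401733239439360000, giving
7 * -236364091/2730 / 620448401733239439360000 = -236364091/241974876675963381350400000.

-236364091/241974876675963381350400000


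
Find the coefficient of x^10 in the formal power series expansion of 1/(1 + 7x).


Write 1/(1 + c x) = 1/(1 - (-c) x) and apply the geometric-series identity
1/(1 - y) = sum_{k>=0} y^k to get 1/(1 + c x) = sum_{k>=0} (-c)^k x^k.
So the coefficient of x^k is (-c)^k = (-1)^k * c^k.
Here c = 7 and k = 10:
(-7)^10 = 1 * 282475249 = 282475249

282475249
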